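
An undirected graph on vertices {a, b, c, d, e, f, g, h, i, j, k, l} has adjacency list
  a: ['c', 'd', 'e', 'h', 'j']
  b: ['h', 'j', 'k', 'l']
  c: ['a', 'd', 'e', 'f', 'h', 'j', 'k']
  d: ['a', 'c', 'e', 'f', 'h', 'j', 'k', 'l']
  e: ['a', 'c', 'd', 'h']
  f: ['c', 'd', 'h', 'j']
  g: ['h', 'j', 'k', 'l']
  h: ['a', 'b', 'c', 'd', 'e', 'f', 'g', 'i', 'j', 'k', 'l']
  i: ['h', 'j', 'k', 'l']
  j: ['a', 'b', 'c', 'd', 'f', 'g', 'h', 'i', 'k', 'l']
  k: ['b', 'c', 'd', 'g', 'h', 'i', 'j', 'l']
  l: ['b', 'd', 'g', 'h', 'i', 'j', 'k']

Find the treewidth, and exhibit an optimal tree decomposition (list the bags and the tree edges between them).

Each bag holds 5 vertices, so the decomposition has width 4, which upper-bounds the treewidth. Conversely, {a, c, d, h, j} is a clique of size 5, and the vertices of any clique must share a bag in every tree decomposition; so some bag has ≥ 5 vertices and tw(G) ≥ 4. Combining the bounds, tw(G) = 4.

Treewidth 4.
One optimal decomposition is:
Bags: B1 = {a, c, d, h, j}  B2 = {c, d, h, j, k}  B3 = {d, h, j, k, l}  B4 = {c, d, f, h, j}  B5 = {b, h, j, k, l}  B6 = {h, i, j, k, l}  B7 = {a, c, d, e, h}  B8 = {g, h, j, k, l}
Tree: B1–B2, B2–B3, B1–B4, B3–B5, B3–B6, B1–B7, B3–B8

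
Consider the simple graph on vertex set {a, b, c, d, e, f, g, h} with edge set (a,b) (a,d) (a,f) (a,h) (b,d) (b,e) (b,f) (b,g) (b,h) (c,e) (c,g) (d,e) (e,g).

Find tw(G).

A width-2 tree decomposition is:
Bags: B1 = {b, d, e}  B2 = {a, b, d}  B3 = {a, b, h}  B4 = {b, e, g}  B5 = {a, b, f}  B6 = {c, e, g}
Tree: B1–B2, B2–B3, B1–B4, B3–B5, B4–B6
The largest bag has 3 vertices, giving width 2; this decomposition certifies tw(G) ≤ 2. Conversely, {c, e, g} is a clique of size 3, and the vertices of any clique must share a bag in every tree decomposition; so some bag has ≥ 3 vertices and tw(G) ≥ 2. Combining the bounds, tw(G) = 2.

2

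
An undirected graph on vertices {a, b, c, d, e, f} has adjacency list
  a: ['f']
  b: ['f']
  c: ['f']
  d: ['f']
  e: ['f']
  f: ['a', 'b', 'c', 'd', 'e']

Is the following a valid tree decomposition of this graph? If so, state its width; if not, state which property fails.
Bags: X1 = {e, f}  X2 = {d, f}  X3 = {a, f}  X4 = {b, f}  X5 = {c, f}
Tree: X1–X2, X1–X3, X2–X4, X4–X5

Checking the three conditions: (i) the bags cover all of {a, b, c, d, e, f}; (ii) for each edge, some bag contains both endpoints; (iii) the bags containing any fixed vertex form a subtree. All hold, so the decomposition is valid with width 2 − 1 = 1.

Yes; width 1.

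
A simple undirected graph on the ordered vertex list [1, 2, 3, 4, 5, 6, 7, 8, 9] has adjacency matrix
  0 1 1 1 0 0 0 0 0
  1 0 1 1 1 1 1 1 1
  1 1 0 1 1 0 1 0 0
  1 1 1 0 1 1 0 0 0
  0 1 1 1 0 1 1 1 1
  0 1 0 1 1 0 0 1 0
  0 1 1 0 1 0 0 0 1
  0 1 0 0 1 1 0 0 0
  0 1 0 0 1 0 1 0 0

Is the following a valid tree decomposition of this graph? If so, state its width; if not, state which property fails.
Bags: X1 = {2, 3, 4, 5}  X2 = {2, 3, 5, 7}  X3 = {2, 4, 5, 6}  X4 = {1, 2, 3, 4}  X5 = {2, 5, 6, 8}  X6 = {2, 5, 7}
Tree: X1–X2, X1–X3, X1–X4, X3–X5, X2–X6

A tree decomposition must satisfy three properties: every vertex lies in some bag; for every edge, both endpoints lie together in some bag; and for every vertex, the bags containing it form a connected subtree. Here vertex 9 appears in no bag, so the decomposition is invalid.

No — vertex 9 appears in no bag.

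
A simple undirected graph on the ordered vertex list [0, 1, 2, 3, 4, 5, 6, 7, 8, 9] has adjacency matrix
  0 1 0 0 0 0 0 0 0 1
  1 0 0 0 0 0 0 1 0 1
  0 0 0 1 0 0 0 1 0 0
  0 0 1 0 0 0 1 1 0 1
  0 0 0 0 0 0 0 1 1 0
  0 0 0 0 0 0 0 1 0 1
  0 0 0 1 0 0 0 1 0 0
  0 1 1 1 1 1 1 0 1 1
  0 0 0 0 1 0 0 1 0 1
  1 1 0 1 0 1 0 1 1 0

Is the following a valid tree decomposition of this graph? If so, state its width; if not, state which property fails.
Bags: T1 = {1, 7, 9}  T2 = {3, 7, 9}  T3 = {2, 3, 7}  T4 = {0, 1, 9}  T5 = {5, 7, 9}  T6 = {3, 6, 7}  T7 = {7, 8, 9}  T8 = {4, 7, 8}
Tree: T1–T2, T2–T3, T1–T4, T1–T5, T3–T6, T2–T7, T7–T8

Yes; width 2.

Vertex coverage: the bags together contain {0, 1, 2, 3, 4, 5, 6, 7, 8, 9}, the full vertex set. Edge coverage: each edge of G has both endpoints in at least one bag. Running intersection: for every vertex, the bags containing it form a connected subtree. All three properties hold, so this is a valid tree decomposition of width max|bag| − 1 = 2, and hence tw(G) ≤ 2.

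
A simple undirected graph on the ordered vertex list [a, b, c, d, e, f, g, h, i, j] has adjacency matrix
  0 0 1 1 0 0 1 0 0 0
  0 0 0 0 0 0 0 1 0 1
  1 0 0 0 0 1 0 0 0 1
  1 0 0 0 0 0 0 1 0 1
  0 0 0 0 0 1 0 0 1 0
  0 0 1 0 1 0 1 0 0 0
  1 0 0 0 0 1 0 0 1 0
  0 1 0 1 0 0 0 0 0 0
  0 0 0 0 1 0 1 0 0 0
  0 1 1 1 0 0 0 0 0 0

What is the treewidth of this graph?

A width-2 tree decomposition is:
Bags: B1 = {e, f, i}  B2 = {f, g, i}  B3 = {c, f, g}  B4 = {a, c, g}  B5 = {a, c, j}  B6 = {a, d, j}  B7 = {b, d, j}  B8 = {b, d, h}
Tree: B1–B2, B2–B3, B3–B4, B4–B5, B5–B6, B6–B7, B7–B8
Every bag has size at most 3, so the width is 3 − 1 = 2 and tw(G) ≤ 2. For the lower bound, G contains the cycle e–i–g–f–e, so G is not a forest; only forests have treewidth ≤ 1, hence tw(G) ≥ 2. Combining the bounds, tw(G) = 2.

2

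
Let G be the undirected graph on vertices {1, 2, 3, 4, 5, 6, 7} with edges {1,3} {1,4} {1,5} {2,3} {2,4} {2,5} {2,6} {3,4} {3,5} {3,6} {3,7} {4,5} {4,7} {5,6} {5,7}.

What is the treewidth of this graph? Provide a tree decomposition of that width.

Treewidth 3.
Bags: B1 = {2, 3, 4, 5}  B2 = {3, 4, 5, 7}  B3 = {2, 3, 5, 6}  B4 = {1, 3, 4, 5}
Tree: B1–B2, B1–B3, B1–B4

Each bag holds 4 vertices, so the decomposition has width 3, which upper-bounds the treewidth. On the other hand G contains the 4-clique {1, 3, 4, 5}. A clique must lie in a single bag of any decomposition, so no decomposition can have width below 3. The upper and lower bounds meet at 3, so that is the treewidth.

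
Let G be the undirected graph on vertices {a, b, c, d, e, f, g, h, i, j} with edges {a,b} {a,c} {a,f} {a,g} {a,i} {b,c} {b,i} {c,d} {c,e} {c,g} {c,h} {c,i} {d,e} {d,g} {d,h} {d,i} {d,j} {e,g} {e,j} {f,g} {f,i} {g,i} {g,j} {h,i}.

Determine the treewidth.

3

A width-3 tree decomposition is:
Bags: B1 = {c, d, g, i}  B2 = {a, c, g, i}  B3 = {c, d, h, i}  B4 = {c, d, e, g}  B5 = {a, b, c, i}  B6 = {d, e, g, j}  B7 = {a, f, g, i}
Tree: B1–B2, B1–B3, B1–B4, B2–B5, B4–B6, B2–B7
Each bag holds 4 vertices, so the decomposition has width 3, which upper-bounds the treewidth. Conversely, {d, e, g, j} is a clique of size 4, and the vertices of any clique must share a bag in every tree decomposition; so some bag has ≥ 4 vertices and tw(G) ≥ 3. The upper and lower bounds meet at 3, so that is the treewidth.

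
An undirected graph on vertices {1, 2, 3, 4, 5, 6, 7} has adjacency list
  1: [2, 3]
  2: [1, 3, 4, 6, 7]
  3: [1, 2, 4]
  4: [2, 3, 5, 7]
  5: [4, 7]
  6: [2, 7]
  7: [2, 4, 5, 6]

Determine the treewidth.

A width-2 tree decomposition is:
Bags: B1 = {2, 4, 7}  B2 = {2, 6, 7}  B3 = {4, 5, 7}  B4 = {2, 3, 4}  B5 = {1, 2, 3}
Tree: B1–B2, B1–B3, B1–B4, B4–B5
The largest bag has 3 vertices, giving width 2; this decomposition certifies tw(G) ≤ 2. On the other hand G contains the 3-clique {1, 2, 3}. A clique must lie in a single bag of any decomposition, so no decomposition can have width below 2. Hence tw(G) = 2 exactly.

2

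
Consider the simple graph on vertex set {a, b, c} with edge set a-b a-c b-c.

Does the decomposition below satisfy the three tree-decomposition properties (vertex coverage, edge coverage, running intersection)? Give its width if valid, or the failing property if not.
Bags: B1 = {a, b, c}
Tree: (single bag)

Yes; width 2.

Checking the three conditions: (i) the bags cover all of {a, b, c}; (ii) for each edge, some bag contains both endpoints; (iii) the bags containing any fixed vertex form a subtree. All hold, so the decomposition is valid with width 3 − 1 = 2.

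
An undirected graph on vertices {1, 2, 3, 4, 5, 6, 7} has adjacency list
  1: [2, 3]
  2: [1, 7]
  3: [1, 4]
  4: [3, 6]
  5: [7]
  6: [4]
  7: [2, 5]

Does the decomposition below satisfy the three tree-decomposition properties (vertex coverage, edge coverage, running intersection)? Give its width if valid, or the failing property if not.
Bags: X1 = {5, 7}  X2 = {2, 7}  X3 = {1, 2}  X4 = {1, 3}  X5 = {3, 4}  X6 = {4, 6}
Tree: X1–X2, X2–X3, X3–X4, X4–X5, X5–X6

Yes; width 1.

Vertex coverage: the bags together contain {1, 2, 3, 4, 5, 6, 7}, the full vertex set. Edge coverage: each edge of G has both endpoints in at least one bag. Running intersection: for every vertex, the bags containing it form a connected subtree. All three properties hold, so this is a valid tree decomposition of width max|bag| − 1 = 1, and hence tw(G) ≤ 1.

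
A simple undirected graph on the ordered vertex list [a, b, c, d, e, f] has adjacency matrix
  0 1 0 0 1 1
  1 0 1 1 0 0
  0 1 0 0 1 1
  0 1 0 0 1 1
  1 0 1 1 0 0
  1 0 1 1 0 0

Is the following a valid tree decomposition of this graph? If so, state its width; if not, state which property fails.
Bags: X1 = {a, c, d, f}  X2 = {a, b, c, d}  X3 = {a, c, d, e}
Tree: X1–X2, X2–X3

Vertex coverage: the bags together contain {a, b, c, d, e, f}, the full vertex set. Edge coverage: each edge of G has both endpoints in at least one bag. Running intersection: for every vertex, the bags containing it form a connected subtree. All three properties hold, so this is a valid tree decomposition of width max|bag| − 1 = 3, and hence tw(G) ≤ 3.

Yes; width 3.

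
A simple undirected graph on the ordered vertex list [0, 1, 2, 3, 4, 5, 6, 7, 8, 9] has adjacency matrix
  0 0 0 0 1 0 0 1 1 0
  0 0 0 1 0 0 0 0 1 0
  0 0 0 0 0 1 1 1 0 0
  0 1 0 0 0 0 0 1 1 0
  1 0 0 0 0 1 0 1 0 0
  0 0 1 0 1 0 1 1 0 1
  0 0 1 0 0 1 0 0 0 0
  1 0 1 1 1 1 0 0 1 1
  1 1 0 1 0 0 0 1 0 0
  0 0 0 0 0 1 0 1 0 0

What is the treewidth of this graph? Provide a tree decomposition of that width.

The largest bag has 3 vertices, giving width 2; this decomposition certifies tw(G) ≤ 2. Conversely, {1, 3, 8} is a clique of size 3, and the vertices of any clique must share a bag in every tree decomposition; so some bag has ≥ 3 vertices and tw(G) ≥ 2. Combining the bounds, tw(G) = 2.

Treewidth 2.
One such decomposition:
Bags: B1 = {2, 5, 6}  B2 = {2, 5, 7}  B3 = {4, 5, 7}  B4 = {0, 4, 7}  B5 = {0, 7, 8}  B6 = {3, 7, 8}  B7 = {1, 3, 8}  B8 = {5, 7, 9}
Tree: B1–B2, B2–B3, B3–B4, B4–B5, B5–B6, B6–B7, B2–B8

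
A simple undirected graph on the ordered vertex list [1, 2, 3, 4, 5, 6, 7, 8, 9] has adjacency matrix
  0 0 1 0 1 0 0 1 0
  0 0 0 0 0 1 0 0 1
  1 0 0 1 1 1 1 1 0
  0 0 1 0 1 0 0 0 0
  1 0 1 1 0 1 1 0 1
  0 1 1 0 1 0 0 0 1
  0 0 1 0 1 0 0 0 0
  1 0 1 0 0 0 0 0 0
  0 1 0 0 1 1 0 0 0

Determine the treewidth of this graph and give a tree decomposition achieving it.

Treewidth 2.
Bags: B1 = {1, 3, 5}  B2 = {3, 5, 6}  B3 = {3, 5, 7}  B4 = {1, 3, 8}  B5 = {5, 6, 9}  B6 = {3, 4, 5}  B7 = {2, 6, 9}
Tree: B1–B2, B2–B3, B1–B4, B2–B5, B2–B6, B5–B7

The largest bag has 3 vertices, giving width 2; this decomposition certifies tw(G) ≤ 2. Conversely, {2, 6, 9} is a clique of size 3, and the vertices of any clique must share a bag in every tree decomposition; so some bag has ≥ 3 vertices and tw(G) ≥ 2. The upper and lower bounds meet at 2, so that is the treewidth.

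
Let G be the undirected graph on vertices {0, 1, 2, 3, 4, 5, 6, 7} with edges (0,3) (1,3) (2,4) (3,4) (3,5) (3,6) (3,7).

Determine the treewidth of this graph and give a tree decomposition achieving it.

The largest bag has 2 vertices, giving width 1; this decomposition certifies tw(G) ≤ 1. Since G has at least one edge (e.g. 4–3), it is not an edgeless graph, so tw(G) ≥ 1. Combining the bounds, tw(G) = 1.

Treewidth 1.
One optimal decomposition is:
Bags: B1 = {3, 4}  B2 = {3, 7}  B3 = {3, 6}  B4 = {3, 5}  B5 = {1, 3}  B6 = {0, 3}  B7 = {2, 4}
Tree: B1–B2, B1–B3, B3–B4, B3–B5, B2–B6, B1–B7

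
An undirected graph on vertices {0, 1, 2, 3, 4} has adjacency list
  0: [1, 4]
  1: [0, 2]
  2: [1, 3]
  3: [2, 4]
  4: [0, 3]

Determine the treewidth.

2

A width-2 tree decomposition is:
Bags: B1 = {1, 2, 3}  B2 = {0, 1, 3}  B3 = {0, 3, 4}
Tree: B1–B2, B2–B3
The largest bag has 3 vertices, giving width 2; this decomposition certifies tw(G) ≤ 2. The edges 3–2–1–0–4–3 form a cycle, so G is not a tree and its treewidth is at least 2. Hence tw(G) = 2 exactly.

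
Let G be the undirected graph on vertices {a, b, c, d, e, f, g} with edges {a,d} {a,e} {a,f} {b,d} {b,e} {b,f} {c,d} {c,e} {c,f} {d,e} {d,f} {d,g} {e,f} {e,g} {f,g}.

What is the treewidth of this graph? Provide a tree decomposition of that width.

Each bag holds 4 vertices, so the decomposition has width 3, which upper-bounds the treewidth. On the other hand G contains the 4-clique {d, e, f, g}. A clique must lie in a single bag of any decomposition, so no decomposition can have width below 3. Combining the bounds, tw(G) = 3.

Treewidth 3.
One optimal decomposition is:
Bags: B1 = {c, d, e, f}  B2 = {a, d, e, f}  B3 = {b, d, e, f}  B4 = {d, e, f, g}
Tree: B1–B2, B1–B3, B1–B4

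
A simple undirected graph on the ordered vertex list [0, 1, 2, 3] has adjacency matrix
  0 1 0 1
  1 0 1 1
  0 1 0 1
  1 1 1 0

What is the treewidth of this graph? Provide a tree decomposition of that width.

Each bag holds 3 vertices, so the decomposition has width 2, which upper-bounds the treewidth. For the lower bound, the 3 vertices {0, 1, 3} are pairwise adjacent, and any tree decomposition puts a clique entirely inside one bag — forcing width ≥ 2. Combining the bounds, tw(G) = 2.

Treewidth 2.
One optimal decomposition is:
Bags: B1 = {0, 1, 3}  B2 = {1, 2, 3}
Tree: B1–B2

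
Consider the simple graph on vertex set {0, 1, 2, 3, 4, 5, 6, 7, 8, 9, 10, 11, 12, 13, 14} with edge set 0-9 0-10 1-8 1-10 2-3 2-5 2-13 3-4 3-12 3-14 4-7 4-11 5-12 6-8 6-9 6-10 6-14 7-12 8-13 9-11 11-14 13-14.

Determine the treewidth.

3

A width-3 tree decomposition is:
Bags: B1 = {4, 5, 7, 12}  B2 = {3, 4, 5, 12}  B3 = {2, 3, 4, 5}  B4 = {2, 3, 4, 11}  B5 = {2, 3, 11, 14}  B6 = {2, 11, 13, 14}  B7 = {9, 11, 13, 14}  B8 = {6, 9, 13, 14}  B9 = {6, 8, 9, 13}  B10 = {0, 6, 8, 9}  B11 = {0, 6, 8, 10}  B12 = {0, 1, 8, 10}
Tree: B1–B2, B2–B3, B3–B4, B4–B5, B5–B6, B6–B7, B7–B8, B8–B9, B9–B10, B10–B11, B11–B12
Every bag has size at most 4, so the width is 4 − 1 = 3 and tw(G) ≤ 3. For the lower bound: the 4 vertex sets {5,7,12}, {4}, {3}, {2,11,13,14} are disjoint, each induces a connected subgraph, and every pair is joined by at least one edge of G. Contracting each set to a single vertex therefore yields K_{4} as a minor, and since treewidth is minor-monotone, tw(G) ≥ tw(K_{4}) = 3. The upper and lower bounds meet at 3, so that is the treewidth.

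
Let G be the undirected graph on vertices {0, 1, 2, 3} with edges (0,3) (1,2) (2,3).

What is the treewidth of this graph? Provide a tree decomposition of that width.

Treewidth 1.
One optimal decomposition is:
Bags: B1 = {1, 2}  B2 = {2, 3}  B3 = {0, 3}
Tree: B1–B2, B2–B3

The largest bag has 2 vertices, giving width 1; this decomposition certifies tw(G) ≤ 1. Since G has at least one edge (e.g. 1–2), it is not an edgeless graph, so tw(G) ≥ 1. Therefore the treewidth is 1.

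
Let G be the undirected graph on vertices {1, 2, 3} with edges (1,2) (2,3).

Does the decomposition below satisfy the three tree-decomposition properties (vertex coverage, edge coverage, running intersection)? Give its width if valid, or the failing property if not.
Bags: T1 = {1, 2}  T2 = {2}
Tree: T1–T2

A tree decomposition must satisfy three properties: every vertex lies in some bag; for every edge, both endpoints lie together in some bag; and for every vertex, the bags containing it form a connected subtree. Here vertex 3 appears in no bag, so the decomposition is invalid.

No — vertex 3 appears in no bag.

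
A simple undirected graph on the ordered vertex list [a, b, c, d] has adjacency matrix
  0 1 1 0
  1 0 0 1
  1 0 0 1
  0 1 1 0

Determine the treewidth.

2

A width-2 tree decomposition is:
Bags: B1 = {a, c, d}  B2 = {a, b, d}
Tree: B1–B2
The largest bag has 3 vertices, giving width 2; this decomposition certifies tw(G) ≤ 2. For the lower bound, G contains the cycle a–c–d–b–a, so G is not a forest; only forests have treewidth ≤ 1, hence tw(G) ≥ 2. Therefore the treewidth is 2.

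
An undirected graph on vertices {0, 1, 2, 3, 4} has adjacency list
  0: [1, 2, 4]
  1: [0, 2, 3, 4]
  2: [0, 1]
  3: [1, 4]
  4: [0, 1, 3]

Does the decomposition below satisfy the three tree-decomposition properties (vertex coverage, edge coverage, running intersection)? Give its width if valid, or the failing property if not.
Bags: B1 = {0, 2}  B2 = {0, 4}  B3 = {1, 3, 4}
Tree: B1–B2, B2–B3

No — edge (1,0) lies in no bag.

A tree decomposition must satisfy three properties: every vertex lies in some bag; for every edge, both endpoints lie together in some bag; and for every vertex, the bags containing it form a connected subtree. Here edge (1,0) lies in no bag, so the decomposition is invalid.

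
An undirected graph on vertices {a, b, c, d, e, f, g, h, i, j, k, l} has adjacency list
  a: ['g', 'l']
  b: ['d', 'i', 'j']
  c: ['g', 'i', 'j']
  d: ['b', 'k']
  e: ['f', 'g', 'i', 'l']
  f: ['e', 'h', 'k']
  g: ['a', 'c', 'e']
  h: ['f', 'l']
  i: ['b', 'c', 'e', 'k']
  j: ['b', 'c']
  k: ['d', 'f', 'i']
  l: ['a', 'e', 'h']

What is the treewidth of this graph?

A width-3 tree decomposition is:
Bags: B1 = {a, g, h, l}  B2 = {e, g, h, l}  B3 = {e, f, g, h}  B4 = {c, e, f, g}  B5 = {c, e, f, i}  B6 = {c, f, i, k}  B7 = {c, i, j, k}  B8 = {b, i, j, k}  B9 = {b, d, j, k}
Tree: B1–B2, B2–B3, B3–B4, B4–B5, B5–B6, B6–B7, B7–B8, B8–B9
Every bag has size at most 4, so the width is 4 − 1 = 3 and tw(G) ≤ 3. For the lower bound: the 4 vertex sets {a,h,l}, {g}, {e}, {c,f,i,k} are disjoint, each induces a connected subgraph, and every pair is joined by at least one edge of G. Contracting each set to a single vertex therefore yields K_{4} as a minor, and since treewidth is minor-monotone, tw(G) ≥ tw(K_{4}) = 3. Hence tw(G) = 3 exactly.

3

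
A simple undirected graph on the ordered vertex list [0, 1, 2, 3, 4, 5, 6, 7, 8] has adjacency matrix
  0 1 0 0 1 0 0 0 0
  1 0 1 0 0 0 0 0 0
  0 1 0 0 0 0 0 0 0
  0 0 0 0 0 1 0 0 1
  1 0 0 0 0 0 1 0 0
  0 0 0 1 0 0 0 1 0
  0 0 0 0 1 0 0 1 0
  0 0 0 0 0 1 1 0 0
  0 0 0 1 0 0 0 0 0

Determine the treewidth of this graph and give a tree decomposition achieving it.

Treewidth 1.
One optimal decomposition is:
Bags: B1 = {3, 8}  B2 = {3, 5}  B3 = {5, 7}  B4 = {6, 7}  B5 = {4, 6}  B6 = {0, 4}  B7 = {0, 1}  B8 = {1, 2}
Tree: B1–B2, B2–B3, B3–B4, B4–B5, B5–B6, B6–B7, B7–B8

Each bag holds 2 vertices, so the decomposition has width 1, which upper-bounds the treewidth. G has an edge, so its treewidth is at least 1. Combining the bounds, tw(G) = 1.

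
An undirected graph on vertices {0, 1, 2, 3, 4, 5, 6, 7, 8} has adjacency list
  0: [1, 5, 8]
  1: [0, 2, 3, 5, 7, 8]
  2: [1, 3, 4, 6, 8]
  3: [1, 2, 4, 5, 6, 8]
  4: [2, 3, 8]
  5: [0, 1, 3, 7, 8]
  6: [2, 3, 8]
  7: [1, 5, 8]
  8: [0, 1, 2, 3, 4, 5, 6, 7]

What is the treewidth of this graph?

3

A width-3 tree decomposition is:
Bags: B1 = {1, 3, 5, 8}  B2 = {1, 2, 3, 8}  B3 = {2, 3, 6, 8}  B4 = {2, 3, 4, 8}  B5 = {1, 5, 7, 8}  B6 = {0, 1, 5, 8}
Tree: B1–B2, B2–B3, B2–B4, B1–B5, B5–B6
Every bag has size at most 4, so the width is 4 − 1 = 3 and tw(G) ≤ 3. Conversely, {1, 2, 3, 8} is a clique of size 4, and the vertices of any clique must share a bag in every tree decomposition; so some bag has ≥ 4 vertices and tw(G) ≥ 3. Hence tw(G) = 3 exactly.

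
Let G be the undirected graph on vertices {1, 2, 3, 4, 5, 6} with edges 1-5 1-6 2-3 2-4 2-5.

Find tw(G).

A width-1 tree decomposition is:
Bags: B1 = {2, 5}  B2 = {2, 3}  B3 = {1, 5}  B4 = {2, 4}  B5 = {1, 6}
Tree: B1–B2, B1–B3, B2–B4, B3–B5
The largest bag has 2 vertices, giving width 1; this decomposition certifies tw(G) ≤ 1. Since G has at least one edge (e.g. 2–5), it is not an edgeless graph, so tw(G) ≥ 1. Therefore the treewidth is 1.

1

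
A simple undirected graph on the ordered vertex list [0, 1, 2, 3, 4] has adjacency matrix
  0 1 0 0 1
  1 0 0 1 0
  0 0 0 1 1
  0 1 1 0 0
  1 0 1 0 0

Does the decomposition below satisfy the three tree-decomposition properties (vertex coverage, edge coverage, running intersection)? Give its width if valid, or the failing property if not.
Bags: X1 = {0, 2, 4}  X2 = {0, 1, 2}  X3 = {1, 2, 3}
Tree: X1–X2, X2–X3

Checking the three conditions: (i) the bags cover all of {0, 1, 2, 3, 4}; (ii) for each edge, some bag contains both endpoints; (iii) the bags containing any fixed vertex form a subtree. All hold, so the decomposition is valid with width 3 − 1 = 2.

Yes; width 2.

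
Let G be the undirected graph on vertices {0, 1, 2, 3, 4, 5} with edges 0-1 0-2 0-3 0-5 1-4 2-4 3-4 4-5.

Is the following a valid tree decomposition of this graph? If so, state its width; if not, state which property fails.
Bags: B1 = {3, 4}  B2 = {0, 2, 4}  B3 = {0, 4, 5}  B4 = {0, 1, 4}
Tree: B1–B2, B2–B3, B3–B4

No — edge (0,3) lies in no bag.

A tree decomposition must satisfy three properties: every vertex lies in some bag; for every edge, both endpoints lie together in some bag; and for every vertex, the bags containing it form a connected subtree. Here edge (0,3) lies in no bag, so the decomposition is invalid.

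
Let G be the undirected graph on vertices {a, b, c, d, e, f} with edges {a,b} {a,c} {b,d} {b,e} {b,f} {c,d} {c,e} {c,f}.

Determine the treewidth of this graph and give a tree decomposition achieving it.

Each bag holds 3 vertices, so the decomposition has width 2, which upper-bounds the treewidth. The edges c–f–b–d–c form a cycle, so G is not a tree and its treewidth is at least 2. Therefore the treewidth is 2.

Treewidth 2.
One such decomposition:
Bags: B1 = {b, c, f}  B2 = {b, c, d}  B3 = {a, b, c}  B4 = {b, c, e}
Tree: B1–B2, B2–B3, B3–B4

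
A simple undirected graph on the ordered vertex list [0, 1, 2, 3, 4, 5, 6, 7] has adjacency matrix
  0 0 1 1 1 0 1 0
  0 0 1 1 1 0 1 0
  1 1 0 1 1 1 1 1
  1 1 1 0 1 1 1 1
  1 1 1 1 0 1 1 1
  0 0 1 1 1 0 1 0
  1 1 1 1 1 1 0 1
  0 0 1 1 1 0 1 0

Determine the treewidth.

4

A width-4 tree decomposition is:
Bags: B1 = {0, 2, 3, 4, 6}  B2 = {2, 3, 4, 6, 7}  B3 = {1, 2, 3, 4, 6}  B4 = {2, 3, 4, 5, 6}
Tree: B1–B2, B1–B3, B1–B4
Each bag holds 5 vertices, so the decomposition has width 4, which upper-bounds the treewidth. For the lower bound, the 5 vertices {0, 2, 3, 4, 6} are pairwise adjacent, and any tree decomposition puts a clique entirely inside one bag — forcing width ≥ 4. Combining the bounds, tw(G) = 4.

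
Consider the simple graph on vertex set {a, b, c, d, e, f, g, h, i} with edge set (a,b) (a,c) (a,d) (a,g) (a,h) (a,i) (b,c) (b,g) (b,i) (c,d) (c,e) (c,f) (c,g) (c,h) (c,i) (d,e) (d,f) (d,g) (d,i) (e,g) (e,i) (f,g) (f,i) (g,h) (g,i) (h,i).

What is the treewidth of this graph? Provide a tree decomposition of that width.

Every bag has size at most 5, so the width is 5 − 1 = 4 and tw(G) ≤ 4. Conversely, {c, d, e, g, i} is a clique of size 5, and the vertices of any clique must share a bag in every tree decomposition; so some bag has ≥ 5 vertices and tw(G) ≥ 4. Combining the bounds, tw(G) = 4.

Treewidth 4.
Bags: B1 = {a, c, d, g, i}  B2 = {a, b, c, g, i}  B3 = {a, c, g, h, i}  B4 = {c, d, e, g, i}  B5 = {c, d, f, g, i}
Tree: B1–B2, B1–B3, B1–B4, B4–B5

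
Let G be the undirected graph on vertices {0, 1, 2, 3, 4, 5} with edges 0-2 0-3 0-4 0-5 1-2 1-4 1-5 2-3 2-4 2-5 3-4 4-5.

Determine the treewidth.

A width-3 tree decomposition is:
Bags: B1 = {0, 2, 4, 5}  B2 = {0, 2, 3, 4}  B3 = {1, 2, 4, 5}
Tree: B1–B2, B1–B3
Every bag has size at most 4, so the width is 4 − 1 = 3 and tw(G) ≤ 3. Conversely, {0, 2, 3, 4} is a clique of size 4, and the vertices of any clique must share a bag in every tree decomposition; so some bag has ≥ 4 vertices and tw(G) ≥ 3. Therefore the treewidth is 3.

3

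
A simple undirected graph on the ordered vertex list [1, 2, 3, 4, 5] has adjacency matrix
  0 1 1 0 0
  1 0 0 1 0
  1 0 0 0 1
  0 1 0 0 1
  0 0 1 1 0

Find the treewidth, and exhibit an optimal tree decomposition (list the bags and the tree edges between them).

Treewidth 2.
Bags: B1 = {1, 2, 4}  B2 = {1, 3, 4}  B3 = {3, 4, 5}
Tree: B1–B2, B2–B3

The largest bag has 3 vertices, giving width 2; this decomposition certifies tw(G) ≤ 2. For the lower bound, G contains the cycle 4–2–1–3–5–4, so G is not a forest; only forests have treewidth ≤ 1, hence tw(G) ≥ 2. Combining the bounds, tw(G) = 2.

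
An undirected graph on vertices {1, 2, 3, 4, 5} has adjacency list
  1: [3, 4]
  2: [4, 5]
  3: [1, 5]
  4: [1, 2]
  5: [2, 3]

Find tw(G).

2

A width-2 tree decomposition is:
Bags: B1 = {1, 2, 4}  B2 = {1, 2, 5}  B3 = {1, 3, 5}
Tree: B1–B2, B2–B3
Every bag has size at most 3, so the width is 3 − 1 = 2 and tw(G) ≤ 2. For the lower bound, G contains the cycle 1–4–2–5–3–1, so G is not a forest; only forests have treewidth ≤ 1, hence tw(G) ≥ 2. Therefore the treewidth is 2.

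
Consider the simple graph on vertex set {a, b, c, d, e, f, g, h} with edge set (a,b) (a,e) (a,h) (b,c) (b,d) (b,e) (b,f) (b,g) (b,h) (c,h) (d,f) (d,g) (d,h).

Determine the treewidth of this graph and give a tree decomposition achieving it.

Treewidth 2.
One optimal decomposition is:
Bags: B1 = {a, b, e}  B2 = {a, b, h}  B3 = {b, d, h}  B4 = {b, d, f}  B5 = {b, c, h}  B6 = {b, d, g}
Tree: B1–B2, B2–B3, B3–B4, B3–B5, B3–B6

The largest bag has 3 vertices, giving width 2; this decomposition certifies tw(G) ≤ 2. On the other hand G contains the 3-clique {b, d, g}. A clique must lie in a single bag of any decomposition, so no decomposition can have width below 2. The upper and lower bounds meet at 2, so that is the treewidth.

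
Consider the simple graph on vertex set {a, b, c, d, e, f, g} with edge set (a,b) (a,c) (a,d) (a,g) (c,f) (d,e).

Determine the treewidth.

1

A width-1 tree decomposition is:
Bags: B1 = {a, c}  B2 = {a, d}  B3 = {c, f}  B4 = {a, b}  B5 = {a, g}  B6 = {d, e}
Tree: B1–B2, B1–B3, B1–B4, B4–B5, B2–B6
The largest bag has 2 vertices, giving width 1; this decomposition certifies tw(G) ≤ 1. Any graph with an edge has treewidth ≥ 1, and G has the edge a–c. Hence tw(G) = 1 exactly.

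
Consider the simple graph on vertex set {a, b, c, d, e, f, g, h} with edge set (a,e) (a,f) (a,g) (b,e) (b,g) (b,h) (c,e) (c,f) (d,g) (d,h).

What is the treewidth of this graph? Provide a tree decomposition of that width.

Treewidth 2.
Bags: B1 = {d, g, h}  B2 = {b, g, h}  B3 = {a, b, g}  B4 = {a, b, e}  B5 = {a, e, f}  B6 = {c, e, f}
Tree: B1–B2, B2–B3, B3–B4, B4–B5, B5–B6

Every bag has size at most 3, so the width is 3 − 1 = 2 and tw(G) ≤ 2. Since d–h–b–g–d is a cycle in G, G is not acyclic. Forests are exactly the graphs of treewidth ≤ 1, so tw(G) ≥ 2. Therefore the treewidth is 2.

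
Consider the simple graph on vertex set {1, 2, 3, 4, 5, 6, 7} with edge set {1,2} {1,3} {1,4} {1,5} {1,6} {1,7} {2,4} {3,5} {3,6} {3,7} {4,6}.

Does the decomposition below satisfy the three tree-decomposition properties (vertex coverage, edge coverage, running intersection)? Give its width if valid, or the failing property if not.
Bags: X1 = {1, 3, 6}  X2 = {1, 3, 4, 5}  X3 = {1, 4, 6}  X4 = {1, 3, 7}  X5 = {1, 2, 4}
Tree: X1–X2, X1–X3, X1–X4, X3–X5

A tree decomposition must satisfy three properties: every vertex lies in some bag; for every edge, both endpoints lie together in some bag; and for every vertex, the bags containing it form a connected subtree. Here bags containing vertex 4 are not connected in the tree, so the decomposition is invalid.

No — bags containing vertex 4 are not connected in the tree.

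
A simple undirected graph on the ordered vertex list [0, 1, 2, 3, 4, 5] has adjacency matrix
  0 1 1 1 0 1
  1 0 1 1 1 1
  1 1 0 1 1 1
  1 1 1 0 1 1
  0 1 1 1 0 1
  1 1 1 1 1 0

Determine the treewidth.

4

A width-4 tree decomposition is:
Bags: B1 = {1, 2, 3, 4, 5}  B2 = {0, 1, 2, 3, 5}
Tree: B1–B2
Each bag holds 5 vertices, so the decomposition has width 4, which upper-bounds the treewidth. Conversely, {0, 1, 2, 3, 5} is a clique of size 5, and the vertices of any clique must share a bag in every tree decomposition; so some bag has ≥ 5 vertices and tw(G) ≥ 4. Therefore the treewidth is 4.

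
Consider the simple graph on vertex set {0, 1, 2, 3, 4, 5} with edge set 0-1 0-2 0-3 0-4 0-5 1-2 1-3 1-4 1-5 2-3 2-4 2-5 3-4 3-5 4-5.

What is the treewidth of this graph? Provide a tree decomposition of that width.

A single bag containing all 6 vertices is trivially a valid decomposition of width 5. Conversely, {0, 1, 2, 3, 4, 5} is a clique of size 6, and the vertices of any clique must share a bag in every tree decomposition; so some bag has ≥ 6 vertices and tw(G) ≥ 5. Hence tw(G) = 5 exactly.

Treewidth 5.
Bags: B1 = {0, 1, 2, 3, 4, 5}
Tree: (single bag)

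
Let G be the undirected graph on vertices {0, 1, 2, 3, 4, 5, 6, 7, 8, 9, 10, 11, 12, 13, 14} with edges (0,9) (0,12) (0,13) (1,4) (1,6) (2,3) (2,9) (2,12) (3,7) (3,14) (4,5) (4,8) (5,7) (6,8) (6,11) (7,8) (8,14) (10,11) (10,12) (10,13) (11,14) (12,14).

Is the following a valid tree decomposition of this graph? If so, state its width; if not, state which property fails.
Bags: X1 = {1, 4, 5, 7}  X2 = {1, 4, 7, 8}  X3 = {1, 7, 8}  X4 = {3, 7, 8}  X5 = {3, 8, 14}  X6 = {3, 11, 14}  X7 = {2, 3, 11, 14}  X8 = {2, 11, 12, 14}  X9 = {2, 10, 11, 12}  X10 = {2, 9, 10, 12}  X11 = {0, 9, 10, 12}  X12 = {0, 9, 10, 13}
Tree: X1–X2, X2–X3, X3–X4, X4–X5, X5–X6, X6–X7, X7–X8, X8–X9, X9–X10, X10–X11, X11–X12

A tree decomposition must satisfy three properties: every vertex lies in some bag; for every edge, both endpoints lie together in some bag; and for every vertex, the bags containing it form a connected subtree. Here vertex 6 appears in no bag, so the decomposition is invalid.

No — vertex 6 appears in no bag.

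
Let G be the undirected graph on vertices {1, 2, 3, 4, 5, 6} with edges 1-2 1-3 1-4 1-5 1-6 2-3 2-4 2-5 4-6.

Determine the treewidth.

A width-2 tree decomposition is:
Bags: B1 = {1, 2, 3}  B2 = {1, 2, 4}  B3 = {1, 2, 5}  B4 = {1, 4, 6}
Tree: B1–B2, B2–B3, B2–B4
The largest bag has 3 vertices, giving width 2; this decomposition certifies tw(G) ≤ 2. On the other hand G contains the 3-clique {1, 2, 3}. A clique must lie in a single bag of any decomposition, so no decomposition can have width below 2. The upper and lower bounds meet at 2, so that is the treewidth.

2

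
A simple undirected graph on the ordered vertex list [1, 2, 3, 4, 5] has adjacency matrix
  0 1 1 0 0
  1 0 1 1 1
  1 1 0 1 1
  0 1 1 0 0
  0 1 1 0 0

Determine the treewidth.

2

A width-2 tree decomposition is:
Bags: B1 = {1, 2, 3}  B2 = {2, 3, 5}  B3 = {2, 3, 4}
Tree: B1–B2, B1–B3
Each bag holds 3 vertices, so the decomposition has width 2, which upper-bounds the treewidth. On the other hand G contains the 3-clique {1, 2, 3}. A clique must lie in a single bag of any decomposition, so no decomposition can have width below 2. Combining the bounds, tw(G) = 2.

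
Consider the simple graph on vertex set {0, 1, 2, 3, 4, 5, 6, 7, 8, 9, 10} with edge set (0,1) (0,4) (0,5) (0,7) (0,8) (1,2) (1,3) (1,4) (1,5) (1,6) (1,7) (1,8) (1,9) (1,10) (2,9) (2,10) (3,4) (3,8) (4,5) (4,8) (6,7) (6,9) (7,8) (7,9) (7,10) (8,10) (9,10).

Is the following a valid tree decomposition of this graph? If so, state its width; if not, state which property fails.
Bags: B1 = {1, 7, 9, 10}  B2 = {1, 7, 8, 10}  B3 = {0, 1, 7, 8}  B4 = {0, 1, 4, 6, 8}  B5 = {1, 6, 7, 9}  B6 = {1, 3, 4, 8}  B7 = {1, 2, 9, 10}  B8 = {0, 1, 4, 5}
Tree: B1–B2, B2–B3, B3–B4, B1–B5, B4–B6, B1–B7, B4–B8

A tree decomposition must satisfy three properties: every vertex lies in some bag; for every edge, both endpoints lie together in some bag; and for every vertex, the bags containing it form a connected subtree. Here bags containing vertex 6 are not connected in the tree, so the decomposition is invalid.

No — bags containing vertex 6 are not connected in the tree.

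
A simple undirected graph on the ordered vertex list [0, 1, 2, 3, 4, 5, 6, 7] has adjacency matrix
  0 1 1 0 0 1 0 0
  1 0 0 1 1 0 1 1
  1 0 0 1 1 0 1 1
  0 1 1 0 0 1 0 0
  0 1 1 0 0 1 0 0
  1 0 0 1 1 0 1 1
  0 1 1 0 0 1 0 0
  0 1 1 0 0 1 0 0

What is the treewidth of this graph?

3

A width-3 tree decomposition is:
Bags: B1 = {0, 1, 2, 5}  B2 = {1, 2, 3, 5}  B3 = {1, 2, 5, 6}  B4 = {1, 2, 4, 5}  B5 = {1, 2, 5, 7}
Tree: B1–B2, B2–B3, B3–B4, B4–B5
Each bag holds 4 vertices, so the decomposition has width 3, which upper-bounds the treewidth. For the lower bound: the 4 vertex sets {0,1}, {3,5}, {2}, {6} are disjoint, each induces a connected subgraph, and every pair is joined by at least one edge of G. Contracting each set to a single vertex therefore yields K_{4} as a minor, and since treewidth is minor-monotone, tw(G) ≥ tw(K_{4}) = 3. Therefore the treewidth is 3.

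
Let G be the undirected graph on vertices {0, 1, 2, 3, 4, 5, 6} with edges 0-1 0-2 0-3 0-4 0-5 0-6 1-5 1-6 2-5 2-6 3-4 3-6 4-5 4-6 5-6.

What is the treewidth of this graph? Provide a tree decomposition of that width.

Every bag has size at most 4, so the width is 4 − 1 = 3 and tw(G) ≤ 3. On the other hand G contains the 4-clique {0, 3, 4, 6}. A clique must lie in a single bag of any decomposition, so no decomposition can have width below 3. Combining the bounds, tw(G) = 3.

Treewidth 3.
Bags: B1 = {0, 1, 5, 6}  B2 = {0, 2, 5, 6}  B3 = {0, 4, 5, 6}  B4 = {0, 3, 4, 6}
Tree: B1–B2, B1–B3, B3–B4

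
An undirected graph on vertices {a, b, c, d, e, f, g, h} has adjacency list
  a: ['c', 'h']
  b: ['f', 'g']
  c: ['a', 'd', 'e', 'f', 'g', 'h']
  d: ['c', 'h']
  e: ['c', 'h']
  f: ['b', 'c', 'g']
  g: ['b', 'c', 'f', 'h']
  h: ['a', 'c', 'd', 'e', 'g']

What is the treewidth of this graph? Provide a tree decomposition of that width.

The largest bag has 3 vertices, giving width 2; this decomposition certifies tw(G) ≤ 2. Conversely, {c, d, h} is a clique of size 3, and the vertices of any clique must share a bag in every tree decomposition; so some bag has ≥ 3 vertices and tw(G) ≥ 2. Therefore the treewidth is 2.

Treewidth 2.
Bags: B1 = {c, g, h}  B2 = {c, f, g}  B3 = {c, e, h}  B4 = {c, d, h}  B5 = {b, f, g}  B6 = {a, c, h}
Tree: B1–B2, B1–B3, B3–B4, B2–B5, B1–B6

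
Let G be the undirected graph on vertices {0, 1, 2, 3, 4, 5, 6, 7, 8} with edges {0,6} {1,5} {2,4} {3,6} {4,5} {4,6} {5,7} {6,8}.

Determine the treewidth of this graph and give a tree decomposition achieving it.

Each bag holds 2 vertices, so the decomposition has width 1, which upper-bounds the treewidth. G has an edge, so its treewidth is at least 1. Therefore the treewidth is 1.

Treewidth 1.
Bags: B1 = {4, 6}  B2 = {6, 8}  B3 = {4, 5}  B4 = {1, 5}  B5 = {2, 4}  B6 = {5, 7}  B7 = {0, 6}  B8 = {3, 6}
Tree: B1–B2, B1–B3, B3–B4, B1–B5, B3–B6, B1–B7, B2–B8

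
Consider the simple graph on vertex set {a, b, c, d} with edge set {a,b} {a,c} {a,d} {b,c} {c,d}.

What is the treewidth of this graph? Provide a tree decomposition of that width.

Every bag has size at most 3, so the width is 3 − 1 = 2 and tw(G) ≤ 2. For the lower bound, the 3 vertices {a, c, d} are pairwise adjacent, and any tree decomposition puts a clique entirely inside one bag — forcing width ≥ 2. Hence tw(G) = 2 exactly.

Treewidth 2.
Bags: B1 = {a, c, d}  B2 = {a, b, c}
Tree: B1–B2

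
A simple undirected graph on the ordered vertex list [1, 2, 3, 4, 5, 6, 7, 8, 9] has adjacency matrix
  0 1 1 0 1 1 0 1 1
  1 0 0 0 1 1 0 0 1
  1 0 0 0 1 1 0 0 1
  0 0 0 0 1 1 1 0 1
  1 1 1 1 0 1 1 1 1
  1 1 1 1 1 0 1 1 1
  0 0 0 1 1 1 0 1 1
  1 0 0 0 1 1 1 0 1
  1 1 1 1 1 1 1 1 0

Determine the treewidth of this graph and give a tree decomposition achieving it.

Each bag holds 5 vertices, so the decomposition has width 4, which upper-bounds the treewidth. On the other hand G contains the 5-clique {1, 5, 6, 8, 9}. A clique must lie in a single bag of any decomposition, so no decomposition can have width below 4. Combining the bounds, tw(G) = 4.

Treewidth 4.
One such decomposition:
Bags: B1 = {1, 3, 5, 6, 9}  B2 = {1, 5, 6, 8, 9}  B3 = {1, 2, 5, 6, 9}  B4 = {5, 6, 7, 8, 9}  B5 = {4, 5, 6, 7, 9}
Tree: B1–B2, B1–B3, B2–B4, B4–B5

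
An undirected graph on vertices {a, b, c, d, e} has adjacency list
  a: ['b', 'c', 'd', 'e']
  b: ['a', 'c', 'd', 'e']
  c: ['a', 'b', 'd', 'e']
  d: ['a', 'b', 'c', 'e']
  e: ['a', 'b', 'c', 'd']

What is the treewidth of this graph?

A width-4 tree decomposition is:
Bags: B1 = {a, b, c, d, e}
Tree: (single bag)
A single bag containing all 5 vertices is trivially a valid decomposition of width 4. Conversely, {a, b, c, d, e} is a clique of size 5, and the vertices of any clique must share a bag in every tree decomposition; so some bag has ≥ 5 vertices and tw(G) ≥ 4. Therefore the treewidth is 4.

4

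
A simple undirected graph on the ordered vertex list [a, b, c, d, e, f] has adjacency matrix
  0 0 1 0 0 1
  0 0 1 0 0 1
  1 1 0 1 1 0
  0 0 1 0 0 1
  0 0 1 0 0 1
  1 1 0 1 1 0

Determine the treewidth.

A width-2 tree decomposition is:
Bags: B1 = {c, d, f}  B2 = {a, c, f}  B3 = {c, e, f}  B4 = {b, c, f}
Tree: B1–B2, B2–B3, B3–B4
Each bag holds 3 vertices, so the decomposition has width 2, which upper-bounds the treewidth. Since c–d–f–a–c is a cycle in G, G is not acyclic. Forests are exactly the graphs of treewidth ≤ 1, so tw(G) ≥ 2. Combining the bounds, tw(G) = 2.

2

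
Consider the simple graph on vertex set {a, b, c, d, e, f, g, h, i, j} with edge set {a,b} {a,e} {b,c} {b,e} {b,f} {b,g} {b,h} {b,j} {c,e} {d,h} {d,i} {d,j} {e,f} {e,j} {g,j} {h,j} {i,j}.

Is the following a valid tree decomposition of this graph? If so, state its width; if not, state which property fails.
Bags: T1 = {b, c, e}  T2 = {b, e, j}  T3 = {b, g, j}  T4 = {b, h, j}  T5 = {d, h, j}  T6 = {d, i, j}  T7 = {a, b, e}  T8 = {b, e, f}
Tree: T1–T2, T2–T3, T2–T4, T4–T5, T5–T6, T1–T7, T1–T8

Yes; width 2.

Vertex coverage: the bags together contain {a, b, c, d, e, f, g, h, i, j}, the full vertex set. Edge coverage: each edge of G has both endpoints in at least one bag. Running intersection: for every vertex, the bags containing it form a connected subtree. All three properties hold, so this is a valid tree decomposition of width max|bag| − 1 = 2, and hence tw(G) ≤ 2.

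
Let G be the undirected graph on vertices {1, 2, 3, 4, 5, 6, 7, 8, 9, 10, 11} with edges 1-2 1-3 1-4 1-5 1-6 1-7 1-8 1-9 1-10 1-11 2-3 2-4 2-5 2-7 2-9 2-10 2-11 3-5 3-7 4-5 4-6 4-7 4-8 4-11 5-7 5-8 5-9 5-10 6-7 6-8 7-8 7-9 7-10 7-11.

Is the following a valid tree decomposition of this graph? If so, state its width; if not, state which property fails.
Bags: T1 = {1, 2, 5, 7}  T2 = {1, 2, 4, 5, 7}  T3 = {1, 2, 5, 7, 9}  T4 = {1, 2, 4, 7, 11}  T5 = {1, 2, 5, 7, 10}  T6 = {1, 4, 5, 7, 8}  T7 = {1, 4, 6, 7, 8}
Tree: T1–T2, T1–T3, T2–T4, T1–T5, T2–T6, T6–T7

No — vertex 3 appears in no bag.

A tree decomposition must satisfy three properties: every vertex lies in some bag; for every edge, both endpoints lie together in some bag; and for every vertex, the bags containing it form a connected subtree. Here vertex 3 appears in no bag, so the decomposition is invalid.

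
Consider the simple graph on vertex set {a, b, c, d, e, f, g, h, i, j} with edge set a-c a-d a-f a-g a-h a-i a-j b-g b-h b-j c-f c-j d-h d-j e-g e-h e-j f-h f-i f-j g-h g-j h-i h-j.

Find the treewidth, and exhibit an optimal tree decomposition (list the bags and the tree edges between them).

Treewidth 3.
One such decomposition:
Bags: B1 = {a, f, h, j}  B2 = {a, g, h, j}  B3 = {a, c, f, j}  B4 = {b, g, h, j}  B5 = {a, f, h, i}  B6 = {e, g, h, j}  B7 = {a, d, h, j}
Tree: B1–B2, B1–B3, B2–B4, B1–B5, B4–B6, B1–B7

The largest bag has 4 vertices, giving width 3; this decomposition certifies tw(G) ≤ 3. Conversely, {a, d, h, j} is a clique of size 4, and the vertices of any clique must share a bag in every tree decomposition; so some bag has ≥ 4 vertices and tw(G) ≥ 3. Combining the bounds, tw(G) = 3.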